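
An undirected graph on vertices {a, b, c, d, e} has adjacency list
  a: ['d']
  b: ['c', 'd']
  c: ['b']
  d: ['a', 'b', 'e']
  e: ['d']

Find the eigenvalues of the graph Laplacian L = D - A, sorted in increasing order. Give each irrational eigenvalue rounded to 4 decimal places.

[0, 0.5188, 1, 2.3111, 4.1701]

With the vertex order [a, b, c, d, e], the degrees are [1, 2, 1, 3, 1], giving D = diag(1, 2, 1, 3, 1) and L = D - A. The multiplicity of 0 as a Laplacian eigenvalue equals the number of connected components. The single zero eigenvalue shows the graph is connected. There is one zero in the spectrum, matching the 1 component. The eigenvalues sum to 8, which equals trace(L) = 2|E|.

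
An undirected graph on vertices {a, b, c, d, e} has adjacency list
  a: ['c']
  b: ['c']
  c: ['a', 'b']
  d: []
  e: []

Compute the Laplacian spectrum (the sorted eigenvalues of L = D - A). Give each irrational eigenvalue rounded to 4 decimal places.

Each diagonal entry of L is the vertex degree and each off-diagonal entry is -1 where an edge is present, 0 otherwise; in the order [a, b, c, d, e] the diagonal is [1, 1, 2, 0, 0]. Diagonalising L (or applying a numerical eigensolver to the 5x5 matrix) gives the spectrum above. The 3 zero eigenvalues correspond to the 3 connected components. There are 3 zeros in the spectrum, matching the 3 components.

[0, 0, 0, 1, 3]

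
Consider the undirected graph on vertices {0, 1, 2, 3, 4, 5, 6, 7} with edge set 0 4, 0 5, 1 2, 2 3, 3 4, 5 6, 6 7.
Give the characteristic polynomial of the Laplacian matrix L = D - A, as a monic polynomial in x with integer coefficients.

x^8 - 14x^7 + 78x^6 - 220x^5 + 330x^4 - 252x^3 + 84x^2 - 8x

With the vertex order [0, 1, 2, 3, 4, 5, 6, 7], the degrees are [2, 1, 2, 2, 2, 2, 2, 1], giving D = diag(2, 1, 2, 2, 2, 2, 2, 1) and L = D - A. Computing det(xI - L) by cofactor expansion (or equivalently via sum-over-permutations) gives x^8 - 14x^7 + 78x^6 - 220x^5 + 330x^4 - 252x^3 + 84x^2 - 8x. The constant term is 0 because L is singular (the all-ones vector lies in its kernel). The eigenvalues sum to 14, which equals trace(L) = 2|E|. The largest eigenvalue, 3.8478, is at most the vertex count 8.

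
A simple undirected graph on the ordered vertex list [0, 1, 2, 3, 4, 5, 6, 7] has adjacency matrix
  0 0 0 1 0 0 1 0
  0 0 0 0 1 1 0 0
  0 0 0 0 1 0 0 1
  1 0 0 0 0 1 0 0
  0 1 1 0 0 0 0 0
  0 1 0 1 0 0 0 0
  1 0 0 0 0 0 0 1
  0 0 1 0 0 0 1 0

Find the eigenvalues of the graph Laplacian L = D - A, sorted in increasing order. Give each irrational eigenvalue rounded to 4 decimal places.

[0, 0.5858, 0.5858, 2, 2, 3.4142, 3.4142, 4]

Each diagonal entry of L is the vertex degree and each off-diagonal entry is -1 where an edge is present, 0 otherwise; in the order [0, 1, 2, 3, 4, 5, 6, 7] the diagonal is [2, 2, 2, 2, 2, 2, 2, 2]. L is symmetric positive semidefinite, so every eigenvalue is real and nonnegative.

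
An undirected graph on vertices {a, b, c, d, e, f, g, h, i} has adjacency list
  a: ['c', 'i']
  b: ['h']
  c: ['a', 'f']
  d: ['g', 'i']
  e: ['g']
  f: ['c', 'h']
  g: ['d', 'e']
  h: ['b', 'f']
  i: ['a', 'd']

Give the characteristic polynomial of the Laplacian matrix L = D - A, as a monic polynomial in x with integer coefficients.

Each diagonal entry of L is the vertex degree and each off-diagonal entry is -1 where an edge is present, 0 otherwise; in the order [a, b, c, d, e, f, g, h, i] the diagonal is [2, 1, 2, 2, 1, 2, 2, 2, 2]. L has integer entries, so p(x) = det(xI - L) has integer coefficients. Expanding the determinant yields x^9 - 16x^8 + 105x^7 - 364x^6 + 715x^5 - 792x^4 + 462x^3 - 120x^2 + 9x. The coefficient of x^8 equals -trace(L) = -16, matching the sum of degrees. The largest eigenvalue, 3.8794, is at most the vertex count 9.

x^9 - 16x^8 + 105x^7 - 364x^6 + 715x^5 - 792x^4 + 462x^3 - 120x^2 + 9x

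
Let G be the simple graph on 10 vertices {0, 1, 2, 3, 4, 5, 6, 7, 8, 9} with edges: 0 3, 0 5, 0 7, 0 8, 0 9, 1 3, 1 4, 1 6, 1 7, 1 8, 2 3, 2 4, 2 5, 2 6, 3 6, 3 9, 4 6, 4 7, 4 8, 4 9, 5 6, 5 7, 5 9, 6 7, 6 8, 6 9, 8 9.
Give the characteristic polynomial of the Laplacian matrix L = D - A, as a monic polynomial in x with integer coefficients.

x^10 - 54x^9 + 1280x^8 - 17478x^7 + 151493x^6 - 864324x^5 + 3245858x^4 - 7736782x^3 + 10621669x^2 - 6399800x

Each diagonal entry of L is the vertex degree and each off-diagonal entry is -1 where an edge is present, 0 otherwise; in the order [0, 1, 2, 3, 4, 5, 6, 7, 8, 9] the diagonal is [5, 5, 4, 5, 6, 5, 8, 5, 5, 6]. Computing det(xI - L) by cofactor expansion (or equivalently via sum-over-permutations) gives x^10 - 54x^9 + 1280x^8 - 17478x^7 + 151493x^6 - 864324x^5 + 3245858x^4 - 7736782x^3 + 10621669x^2 - 6399800x. Since p(0) = det(-L) = 0, x divides p(x). There is one zero in the spectrum, matching the 1 component.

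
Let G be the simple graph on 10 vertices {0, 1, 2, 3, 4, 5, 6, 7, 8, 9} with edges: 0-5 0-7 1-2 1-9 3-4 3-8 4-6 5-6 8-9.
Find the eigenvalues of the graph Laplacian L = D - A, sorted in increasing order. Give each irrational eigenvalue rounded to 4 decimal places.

With the vertex order [0, 1, 2, 3, 4, 5, 6, 7, 8, 9], the degrees are [2, 2, 1, 2, 2, 2, 2, 1, 2, 2], giving D = diag(2, 2, 1, 2, 2, 2, 2, 1, 2, 2) and L = D - A. L is symmetric positive semidefinite, so every eigenvalue is real and nonnegative. The single zero eigenvalue shows the graph is connected. The largest eigenvalue, 3.9021, is at most the vertex count 10. By the matrix-tree theorem the graph has (1/10) * product of the nonzero eigenvalues = 1 spanning tree.

[0, 0.0979, 0.3820, 0.8244, 1.3820, 2, 2.6180, 3.1756, 3.6180, 3.9021]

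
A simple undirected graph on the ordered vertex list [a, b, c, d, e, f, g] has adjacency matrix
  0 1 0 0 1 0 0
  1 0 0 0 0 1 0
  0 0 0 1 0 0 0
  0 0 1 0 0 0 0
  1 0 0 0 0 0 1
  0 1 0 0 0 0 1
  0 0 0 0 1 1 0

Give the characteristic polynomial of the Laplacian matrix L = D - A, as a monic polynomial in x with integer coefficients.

x^7 - 12x^6 + 55x^5 - 120x^4 + 125x^3 - 50x^2

Each diagonal entry of L is the vertex degree and each off-diagonal entry is -1 where an edge is present, 0 otherwise; in the order [a, b, c, d, e, f, g] the diagonal is [2, 2, 1, 1, 2, 2, 2]. L has integer entries, so p(x) = det(xI - L) has integer coefficients. Expanding the determinant yields x^7 - 12x^6 + 55x^5 - 120x^4 + 125x^3 - 50x^2. The constant term is 0 because L is singular (the all-ones vector lies in its kernel). The largest eigenvalue, 3.6180, is at most the vertex count 7.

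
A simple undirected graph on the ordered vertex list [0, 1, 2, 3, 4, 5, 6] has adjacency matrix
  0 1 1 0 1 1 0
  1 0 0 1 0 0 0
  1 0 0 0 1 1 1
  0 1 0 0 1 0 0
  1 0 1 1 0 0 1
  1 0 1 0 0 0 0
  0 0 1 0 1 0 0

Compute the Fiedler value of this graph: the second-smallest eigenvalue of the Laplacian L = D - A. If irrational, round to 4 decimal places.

1.0878

With the vertex order [0, 1, 2, 3, 4, 5, 6], the degrees are [4, 2, 4, 2, 4, 2, 2], giving D = diag(4, 2, 4, 2, 4, 2, 2) and L = D - A. The smallest Laplacian eigenvalue is always 0. The next one, lambda_2 = 1.0878, measures how hard the graph is to disconnect: larger values mean better connectivity.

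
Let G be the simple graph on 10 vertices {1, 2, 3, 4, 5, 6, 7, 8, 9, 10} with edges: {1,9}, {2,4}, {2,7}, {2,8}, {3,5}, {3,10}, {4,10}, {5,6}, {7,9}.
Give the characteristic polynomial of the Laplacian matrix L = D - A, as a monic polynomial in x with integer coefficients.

x^10 - 18x^9 + 135x^8 - 548x^7 + 1309x^6 - 1874x^5 + 1568x^4 - 712x^3 + 150x^2 - 10x

Reading degrees in the order [1, 2, 3, 4, 5, 6, 7, 8, 9, 10] gives [1, 3, 2, 2, 2, 1, 2, 1, 2, 2]; set D = diag(1, 3, 2, 2, 2, 1, 2, 1, 2, 2) and form L = D - A. L has integer entries, so p(x) = det(xI - L) has integer coefficients. Expanding the determinant yields x^10 - 18x^9 + 135x^8 - 548x^7 + 1309x^6 - 1874x^5 + 1568x^4 - 712x^3 + 150x^2 - 10x. The coefficient of x^9 equals -trace(L) = -18, matching the sum of degrees.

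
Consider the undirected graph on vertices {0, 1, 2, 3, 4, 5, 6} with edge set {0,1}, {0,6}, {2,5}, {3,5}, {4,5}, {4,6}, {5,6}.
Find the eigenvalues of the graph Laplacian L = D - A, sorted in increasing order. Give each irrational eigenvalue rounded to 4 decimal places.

Each diagonal entry of L is the vertex degree and each off-diagonal entry is -1 where an edge is present, 0 otherwise; in the order [0, 1, 2, 3, 4, 5, 6] the diagonal is [2, 1, 1, 1, 2, 4, 3]. Since every row of L sums to 0, the all-ones vector is in the kernel and 0 is an eigenvalue. By the matrix-tree theorem the graph has (1/7) * product of the nonzero eigenvalues = 3 spanning trees.

[0, 0.3679, 1, 1.1897, 2.3732, 3.9464, 5.1228]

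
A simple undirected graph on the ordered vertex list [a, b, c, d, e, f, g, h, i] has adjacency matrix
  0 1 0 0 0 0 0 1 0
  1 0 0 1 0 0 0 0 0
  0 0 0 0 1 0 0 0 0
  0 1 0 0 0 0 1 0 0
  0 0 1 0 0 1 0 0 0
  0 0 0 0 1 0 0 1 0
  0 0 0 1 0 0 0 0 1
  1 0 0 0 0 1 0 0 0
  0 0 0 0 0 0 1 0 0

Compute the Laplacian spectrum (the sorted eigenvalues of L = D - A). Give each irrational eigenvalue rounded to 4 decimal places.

[0, 0.1206, 0.4679, 1, 1.6527, 2.3473, 3, 3.5321, 3.8794]

Each diagonal entry of L is the vertex degree and each off-diagonal entry is -1 where an edge is present, 0 otherwise; in the order [a, b, c, d, e, f, g, h, i] the diagonal is [2, 2, 1, 2, 2, 2, 2, 2, 1]. L is symmetric positive semidefinite, so every eigenvalue is real and nonnegative. The single zero eigenvalue shows the graph is connected. The eigenvalues sum to 16, which equals trace(L) = 2|E|.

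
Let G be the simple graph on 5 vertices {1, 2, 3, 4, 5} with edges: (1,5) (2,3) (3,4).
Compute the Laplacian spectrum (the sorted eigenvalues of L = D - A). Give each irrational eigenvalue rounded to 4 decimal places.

[0, 0, 1, 2, 3]

With the vertex order [1, 2, 3, 4, 5], the degrees are [1, 1, 2, 1, 1], giving D = diag(1, 1, 2, 1, 1) and L = D - A. Since every row of L sums to 0, the all-ones vector is in the kernel and 0 is an eigenvalue. The 2 zero eigenvalues correspond to the 2 connected components. There are 2 zeros in the spectrum, matching the 2 components.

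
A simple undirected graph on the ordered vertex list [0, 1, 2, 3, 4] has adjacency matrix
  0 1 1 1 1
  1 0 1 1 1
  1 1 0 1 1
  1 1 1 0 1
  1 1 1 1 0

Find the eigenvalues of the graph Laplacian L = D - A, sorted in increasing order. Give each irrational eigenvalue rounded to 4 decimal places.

[0, 5, 5, 5, 5]

With the vertex order [0, 1, 2, 3, 4], the degrees are [4, 4, 4, 4, 4], giving D = diag(4, 4, 4, 4, 4) and L = D - A. L is symmetric positive semidefinite, so every eigenvalue is real and nonnegative. There is one zero in the spectrum, matching the 1 component.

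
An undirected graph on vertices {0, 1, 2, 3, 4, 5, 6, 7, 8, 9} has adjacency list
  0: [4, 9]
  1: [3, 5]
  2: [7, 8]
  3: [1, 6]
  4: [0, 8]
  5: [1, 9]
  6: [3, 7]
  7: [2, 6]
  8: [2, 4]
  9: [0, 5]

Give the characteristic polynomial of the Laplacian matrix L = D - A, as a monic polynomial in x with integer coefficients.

Reading degrees in the order [0, 1, 2, 3, 4, 5, 6, 7, 8, 9] gives [2, 2, 2, 2, 2, 2, 2, 2, 2, 2]; set D = diag(2, 2, 2, 2, 2, 2, 2, 2, 2, 2) and form L = D - A. Computing det(xI - L) by cofactor expansion (or equivalently via sum-over-permutations) gives x^10 - 20x^9 + 170x^8 - 800x^7 + 2275x^6 - 4004x^5 + 4290x^4 - 2640x^3 + 825x^2 - 100x. The coefficient of x^9 equals -trace(L) = -20, matching the sum of degrees. The eigenvalues sum to 20, which equals trace(L) = 2|E|.

x^10 - 20x^9 + 170x^8 - 800x^7 + 2275x^6 - 4004x^5 + 4290x^4 - 2640x^3 + 825x^2 - 100x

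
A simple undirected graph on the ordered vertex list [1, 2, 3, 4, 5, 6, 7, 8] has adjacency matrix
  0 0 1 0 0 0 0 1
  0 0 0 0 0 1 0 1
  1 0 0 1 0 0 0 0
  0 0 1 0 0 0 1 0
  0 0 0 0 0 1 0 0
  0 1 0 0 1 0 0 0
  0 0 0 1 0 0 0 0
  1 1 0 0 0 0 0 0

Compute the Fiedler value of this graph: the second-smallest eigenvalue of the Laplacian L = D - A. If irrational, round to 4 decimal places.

Each diagonal entry of L is the vertex degree and each off-diagonal entry is -1 where an edge is present, 0 otherwise; in the order [1, 2, 3, 4, 5, 6, 7, 8] the diagonal is [2, 2, 2, 2, 1, 2, 1, 2]. The sorted Laplacian eigenvalues are [0, 0.1522, 0.5858, 1.2346, 2, 2.7654, 3.4142, 3.8478]; the algebraic connectivity is the second entry, 0.1522. The largest eigenvalue, 3.8478, is at most the vertex count 8.

0.1522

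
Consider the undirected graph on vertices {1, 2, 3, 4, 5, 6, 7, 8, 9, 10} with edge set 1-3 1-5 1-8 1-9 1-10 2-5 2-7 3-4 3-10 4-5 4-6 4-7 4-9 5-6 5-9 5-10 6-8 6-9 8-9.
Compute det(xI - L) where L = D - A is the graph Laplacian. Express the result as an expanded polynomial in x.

Reading degrees in the order [1, 2, 3, 4, 5, 6, 7, 8, 9, 10] gives [5, 2, 3, 5, 6, 4, 2, 3, 5, 3]; set D = diag(5, 2, 3, 5, 6, 4, 2, 3, 5, 3) and form L = D - A. L has integer entries, so p(x) = det(xI - L) has integer coefficients. Expanding the determinant yields x^10 - 38x^9 + 622x^8 - 5740x^7 + 32805x^6 - 119946x^5 + 279223x^4 - 396554x^3 + 309090x^2 - 99480x. Since p(0) = det(-L) = 0, x divides p(x). The eigenvalues sum to 38, which equals trace(L) = 2|E|.

x^10 - 38x^9 + 622x^8 - 5740x^7 + 32805x^6 - 119946x^5 + 279223x^4 - 396554x^3 + 309090x^2 - 99480x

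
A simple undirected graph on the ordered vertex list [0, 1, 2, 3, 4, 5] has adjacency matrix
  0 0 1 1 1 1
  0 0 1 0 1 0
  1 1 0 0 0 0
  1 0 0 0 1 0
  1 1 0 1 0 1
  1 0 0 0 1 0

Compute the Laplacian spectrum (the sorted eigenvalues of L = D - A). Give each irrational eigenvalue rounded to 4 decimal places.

Reading degrees in the order [0, 1, 2, 3, 4, 5] gives [4, 2, 2, 2, 4, 2]; set D = diag(4, 2, 2, 2, 4, 2) and form L = D - A. L is symmetric positive semidefinite, so every eigenvalue is real and nonnegative. The single zero eigenvalue shows the graph is connected. The eigenvalues sum to 16, which equals trace(L) = 2|E|.

[0, 1.2679, 2, 2.5858, 4.7321, 5.4142]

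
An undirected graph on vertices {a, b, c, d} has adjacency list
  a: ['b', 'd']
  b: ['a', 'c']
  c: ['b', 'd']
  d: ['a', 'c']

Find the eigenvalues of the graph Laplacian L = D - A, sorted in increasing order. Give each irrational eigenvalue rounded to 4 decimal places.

With the vertex order [a, b, c, d], the degrees are [2, 2, 2, 2], giving D = diag(2, 2, 2, 2) and L = D - A. Diagonalising L (or applying a numerical eigensolver to the 4x4 matrix) gives the spectrum above. By the matrix-tree theorem the graph has (1/4) * product of the nonzero eigenvalues = 4 spanning trees. There is one zero in the spectrum, matching the 1 component.

[0, 2, 2, 4]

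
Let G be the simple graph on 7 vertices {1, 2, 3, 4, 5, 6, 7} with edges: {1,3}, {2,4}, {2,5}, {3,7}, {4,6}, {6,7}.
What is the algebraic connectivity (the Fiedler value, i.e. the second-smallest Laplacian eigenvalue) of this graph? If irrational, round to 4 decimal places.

Reading degrees in the order [1, 2, 3, 4, 5, 6, 7] gives [1, 2, 2, 2, 1, 2, 2]; set D = diag(1, 2, 2, 2, 1, 2, 2) and form L = D - A. The smallest Laplacian eigenvalue is always 0. The next one, lambda_2 = 0.1981, measures how hard the graph is to disconnect: larger values mean better connectivity.

0.1981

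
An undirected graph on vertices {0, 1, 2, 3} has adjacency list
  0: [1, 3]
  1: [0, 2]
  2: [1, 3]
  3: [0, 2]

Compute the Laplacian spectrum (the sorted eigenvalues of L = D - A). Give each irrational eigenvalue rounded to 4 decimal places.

Each diagonal entry of L is the vertex degree and each off-diagonal entry is -1 where an edge is present, 0 otherwise; in the order [0, 1, 2, 3] the diagonal is [2, 2, 2, 2]. Diagonalising L (or applying a numerical eigensolver to the 4x4 matrix) gives the spectrum above. By the matrix-tree theorem the graph has (1/4) * product of the nonzero eigenvalues = 4 spanning trees.

[0, 2, 2, 4]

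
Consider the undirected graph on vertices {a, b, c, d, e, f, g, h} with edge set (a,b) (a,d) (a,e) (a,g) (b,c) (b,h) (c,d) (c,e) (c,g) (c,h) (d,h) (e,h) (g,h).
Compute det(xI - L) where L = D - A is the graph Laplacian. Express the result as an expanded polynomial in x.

With the vertex order [a, b, c, d, e, f, g, h], the degrees are [4, 3, 5, 3, 3, 0, 3, 5], giving D = diag(4, 3, 5, 3, 3, 0, 3, 5) and L = D - A. L has integer entries, so p(x) = det(xI - L) has integer coefficients. Expanding the determinant yields x^8 - 26x^7 + 274x^6 - 1500x^5 + 4509x^4 - 7074x^3 + 4536x^2. The constant term is 0 because L is singular (the all-ones vector lies in its kernel). The eigenvalues sum to 26, which equals trace(L) = 2|E|.

x^8 - 26x^7 + 274x^6 - 1500x^5 + 4509x^4 - 7074x^3 + 4536x^2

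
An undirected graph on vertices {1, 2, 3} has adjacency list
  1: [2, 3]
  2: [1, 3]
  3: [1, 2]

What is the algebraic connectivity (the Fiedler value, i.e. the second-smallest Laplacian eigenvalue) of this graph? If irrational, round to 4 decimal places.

3

With the vertex order [1, 2, 3], the degrees are [2, 2, 2], giving D = diag(2, 2, 2) and L = D - A. The smallest Laplacian eigenvalue is always 0. The next one, lambda_2 = 3, measures how hard the graph is to disconnect: larger values mean better connectivity. By the matrix-tree theorem the graph has (1/3) * product of the nonzero eigenvalues = 3 spanning trees. There is one zero in the spectrum, matching the 1 component.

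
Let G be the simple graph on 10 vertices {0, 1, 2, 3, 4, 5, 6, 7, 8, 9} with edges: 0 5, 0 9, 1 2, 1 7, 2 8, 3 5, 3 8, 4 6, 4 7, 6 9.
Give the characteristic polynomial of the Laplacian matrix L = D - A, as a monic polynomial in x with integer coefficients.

With the vertex order [0, 1, 2, 3, 4, 5, 6, 7, 8, 9], the degrees are [2, 2, 2, 2, 2, 2, 2, 2, 2, 2], giving D = diag(2, 2, 2, 2, 2, 2, 2, 2, 2, 2) and L = D - A. L has integer entries, so p(x) = det(xI - L) has integer coefficients. Expanding the determinant yields x^10 - 20x^9 + 170x^8 - 800x^7 + 2275x^6 - 4004x^5 + 4290x^4 - 2640x^3 + 825x^2 - 100x. The coefficient of x^9 equals -trace(L) = -20, matching the sum of degrees. The largest eigenvalue, 4, is at most the vertex count 10.

x^10 - 20x^9 + 170x^8 - 800x^7 + 2275x^6 - 4004x^5 + 4290x^4 - 2640x^3 + 825x^2 - 100x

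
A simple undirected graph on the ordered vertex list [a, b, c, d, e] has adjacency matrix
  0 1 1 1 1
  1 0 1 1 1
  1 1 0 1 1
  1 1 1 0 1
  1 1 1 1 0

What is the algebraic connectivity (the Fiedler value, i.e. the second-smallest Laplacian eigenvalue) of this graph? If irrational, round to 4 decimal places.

Each diagonal entry of L is the vertex degree and each off-diagonal entry is -1 where an edge is present, 0 otherwise; in the order [a, b, c, d, e] the diagonal is [4, 4, 4, 4, 4]. The smallest Laplacian eigenvalue is always 0. The next one, lambda_2 = 5, measures how hard the graph is to disconnect: larger values mean better connectivity. There is one zero in the spectrum, matching the 1 component.

5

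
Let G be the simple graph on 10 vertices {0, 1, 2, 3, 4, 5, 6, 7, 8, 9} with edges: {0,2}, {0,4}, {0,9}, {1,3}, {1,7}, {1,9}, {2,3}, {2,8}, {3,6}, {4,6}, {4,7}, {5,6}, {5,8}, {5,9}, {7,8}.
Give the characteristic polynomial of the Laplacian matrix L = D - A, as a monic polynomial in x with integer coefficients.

x^10 - 30x^9 + 390x^8 - 2880x^7 + 13305x^6 - 39882x^5 + 77640x^4 - 94800x^3 + 66000x^2 - 20000x

Each diagonal entry of L is the vertex degree and each off-diagonal entry is -1 where an edge is present, 0 otherwise; in the order [0, 1, 2, 3, 4, 5, 6, 7, 8, 9] the diagonal is [3, 3, 3, 3, 3, 3, 3, 3, 3, 3]. The eigenvalues of L are [0, 2, 2, 2, 2, 2, 5, 5, 5, 5]; the characteristic polynomial is the product of (x - lambda_i), which multiplies out to x^10 - 30x^9 + 390x^8 - 2880x^7 + 13305x^6 - 39882x^5 + 77640x^4 - 94800x^3 + 66000x^2 - 20000x. The constant term is 0 because L is singular (the all-ones vector lies in its kernel).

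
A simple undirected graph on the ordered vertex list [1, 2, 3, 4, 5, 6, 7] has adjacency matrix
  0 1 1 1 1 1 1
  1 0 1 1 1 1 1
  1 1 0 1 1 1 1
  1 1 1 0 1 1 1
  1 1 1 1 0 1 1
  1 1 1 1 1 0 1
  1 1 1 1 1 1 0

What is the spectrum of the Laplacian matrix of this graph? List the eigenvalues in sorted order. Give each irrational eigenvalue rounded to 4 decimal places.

Reading degrees in the order [1, 2, 3, 4, 5, 6, 7] gives [6, 6, 6, 6, 6, 6, 6]; set D = diag(6, 6, 6, 6, 6, 6, 6) and form L = D - A. L is symmetric positive semidefinite, so every eigenvalue is real and nonnegative. The eigenvalues sum to 42, which equals trace(L) = 2|E|.

[0, 7, 7, 7, 7, 7, 7]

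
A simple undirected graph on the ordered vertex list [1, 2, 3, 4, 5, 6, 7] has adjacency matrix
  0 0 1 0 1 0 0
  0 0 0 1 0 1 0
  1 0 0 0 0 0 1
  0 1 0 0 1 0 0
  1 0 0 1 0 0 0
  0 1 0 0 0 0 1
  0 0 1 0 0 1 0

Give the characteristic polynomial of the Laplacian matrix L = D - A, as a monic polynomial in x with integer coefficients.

x^7 - 14x^6 + 77x^5 - 210x^4 + 294x^3 - 196x^2 + 49x

With the vertex order [1, 2, 3, 4, 5, 6, 7], the degrees are [2, 2, 2, 2, 2, 2, 2], giving D = diag(2, 2, 2, 2, 2, 2, 2) and L = D - A. L has integer entries, so p(x) = det(xI - L) has integer coefficients. Expanding the determinant yields x^7 - 14x^6 + 77x^5 - 210x^4 + 294x^3 - 196x^2 + 49x. The coefficient of x^6 equals -trace(L) = -14, matching the sum of degrees.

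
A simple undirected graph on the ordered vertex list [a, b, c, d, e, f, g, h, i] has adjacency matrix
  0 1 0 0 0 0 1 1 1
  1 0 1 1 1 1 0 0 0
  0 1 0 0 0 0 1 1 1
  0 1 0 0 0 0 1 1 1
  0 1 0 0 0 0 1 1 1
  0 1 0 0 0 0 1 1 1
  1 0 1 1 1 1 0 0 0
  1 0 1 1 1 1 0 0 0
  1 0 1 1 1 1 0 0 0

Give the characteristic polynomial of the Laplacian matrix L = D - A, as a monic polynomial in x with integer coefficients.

x^9 - 40x^8 + 690x^7 - 6720x^6 + 40485x^5 - 154704x^4 + 366560x^3 - 492800x^2 + 288000x

With the vertex order [a, b, c, d, e, f, g, h, i], the degrees are [4, 5, 4, 4, 4, 4, 5, 5, 5], giving D = diag(4, 5, 4, 4, 4, 4, 5, 5, 5) and L = D - A. L has integer entries, so p(x) = det(xI - L) has integer coefficients. Expanding the determinant yields x^9 - 40x^8 + 690x^7 - 6720x^6 + 40485x^5 - 154704x^4 + 366560x^3 - 492800x^2 + 288000x. Since p(0) = det(-L) = 0, x divides p(x). The largest eigenvalue, 9, is at most the vertex count 9. By the matrix-tree theorem the graph has (1/9) * product of the nonzero eigenvalues = 32000 spanning trees.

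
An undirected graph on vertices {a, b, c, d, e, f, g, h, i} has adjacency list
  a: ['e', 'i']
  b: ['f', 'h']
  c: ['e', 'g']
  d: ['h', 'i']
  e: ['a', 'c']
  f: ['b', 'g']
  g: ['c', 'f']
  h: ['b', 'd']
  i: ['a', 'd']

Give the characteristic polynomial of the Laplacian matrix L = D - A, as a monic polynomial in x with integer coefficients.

Reading degrees in the order [a, b, c, d, e, f, g, h, i] gives [2, 2, 2, 2, 2, 2, 2, 2, 2]; set D = diag(2, 2, 2, 2, 2, 2, 2, 2, 2) and form L = D - A. L has integer entries, so p(x) = det(xI - L) has integer coefficients. Expanding the determinant yields x^9 - 18x^8 + 135x^7 - 546x^6 + 1287x^5 - 1782x^4 + 1386x^3 - 540x^2 + 81x. Since p(0) = det(-L) = 0, x divides p(x). By the matrix-tree theorem the graph has (1/9) * product of the nonzero eigenvalues = 9 spanning trees.

x^9 - 18x^8 + 135x^7 - 546x^6 + 1287x^5 - 1782x^4 + 1386x^3 - 540x^2 + 81x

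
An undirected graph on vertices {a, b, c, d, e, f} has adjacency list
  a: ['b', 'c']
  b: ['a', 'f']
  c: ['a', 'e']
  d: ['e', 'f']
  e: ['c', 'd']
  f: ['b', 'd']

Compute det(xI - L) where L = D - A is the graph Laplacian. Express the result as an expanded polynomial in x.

x^6 - 12x^5 + 54x^4 - 112x^3 + 105x^2 - 36x

With the vertex order [a, b, c, d, e, f], the degrees are [2, 2, 2, 2, 2, 2], giving D = diag(2, 2, 2, 2, 2, 2) and L = D - A. Computing det(xI - L) by cofactor expansion (or equivalently via sum-over-permutations) gives x^6 - 12x^5 + 54x^4 - 112x^3 + 105x^2 - 36x. The coefficient of x^5 equals -trace(L) = -12, matching the sum of degrees. There is one zero in the spectrum, matching the 1 component.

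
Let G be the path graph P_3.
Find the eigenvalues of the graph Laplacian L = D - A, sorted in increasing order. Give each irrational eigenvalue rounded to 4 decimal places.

[0, 1, 3]

The graph has 3 vertices and degree multiset [2, 1, 1]; D is the diagonal matrix of degrees and L = D - A. Since every row of L sums to 0, the all-ones vector is in the kernel and 0 is an eigenvalue. The eigenvalues sum to 4, which equals trace(L) = 2|E|.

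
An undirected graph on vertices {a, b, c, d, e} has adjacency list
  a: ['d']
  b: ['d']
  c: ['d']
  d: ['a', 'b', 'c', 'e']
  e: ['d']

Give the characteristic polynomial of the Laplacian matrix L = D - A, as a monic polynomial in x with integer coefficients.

With the vertex order [a, b, c, d, e], the degrees are [1, 1, 1, 4, 1], giving D = diag(1, 1, 1, 4, 1) and L = D - A. Computing det(xI - L) by cofactor expansion (or equivalently via sum-over-permutations) gives x^5 - 8x^4 + 18x^3 - 16x^2 + 5x. The coefficient of x^4 equals -trace(L) = -8, matching the sum of degrees. The eigenvalues sum to 8, which equals trace(L) = 2|E|.

x^5 - 8x^4 + 18x^3 - 16x^2 + 5x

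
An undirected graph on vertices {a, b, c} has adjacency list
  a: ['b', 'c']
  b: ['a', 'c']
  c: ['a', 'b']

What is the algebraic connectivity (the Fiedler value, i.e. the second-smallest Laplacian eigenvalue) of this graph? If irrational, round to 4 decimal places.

3

With the vertex order [a, b, c], the degrees are [2, 2, 2], giving D = diag(2, 2, 2) and L = D - A. The smallest Laplacian eigenvalue is always 0. The next one, lambda_2 = 3, measures how hard the graph is to disconnect: larger values mean better connectivity. By the matrix-tree theorem the graph has (1/3) * product of the nonzero eigenvalues = 3 spanning trees.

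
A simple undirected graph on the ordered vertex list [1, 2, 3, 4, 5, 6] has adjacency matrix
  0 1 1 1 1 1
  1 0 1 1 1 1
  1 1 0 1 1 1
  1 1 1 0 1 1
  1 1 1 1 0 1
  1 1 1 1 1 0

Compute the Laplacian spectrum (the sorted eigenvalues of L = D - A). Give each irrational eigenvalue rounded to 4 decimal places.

Reading degrees in the order [1, 2, 3, 4, 5, 6] gives [5, 5, 5, 5, 5, 5]; set D = diag(5, 5, 5, 5, 5, 5) and form L = D - A. Diagonalising L (or applying a numerical eigensolver to the 6x6 matrix) gives the spectrum above. The single zero eigenvalue shows the graph is connected.

[0, 6, 6, 6, 6, 6]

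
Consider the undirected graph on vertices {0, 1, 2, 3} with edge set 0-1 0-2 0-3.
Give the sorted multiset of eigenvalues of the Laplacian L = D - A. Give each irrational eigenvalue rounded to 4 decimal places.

With the vertex order [0, 1, 2, 3], the degrees are [3, 1, 1, 1], giving D = diag(3, 1, 1, 1) and L = D - A. L is symmetric positive semidefinite, so every eigenvalue is real and nonnegative. By the matrix-tree theorem the graph has (1/4) * product of the nonzero eigenvalues = 1 spanning tree.

[0, 1, 1, 4]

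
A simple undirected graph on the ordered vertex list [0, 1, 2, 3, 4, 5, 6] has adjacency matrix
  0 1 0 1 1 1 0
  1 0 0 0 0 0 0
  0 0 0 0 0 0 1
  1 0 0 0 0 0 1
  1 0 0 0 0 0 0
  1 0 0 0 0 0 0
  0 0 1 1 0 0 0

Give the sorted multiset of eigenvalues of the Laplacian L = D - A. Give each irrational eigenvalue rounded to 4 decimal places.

[0, 0.2955, 1, 1, 1.4911, 3.1169, 5.0965]

Reading degrees in the order [0, 1, 2, 3, 4, 5, 6] gives [4, 1, 1, 2, 1, 1, 2]; set D = diag(4, 1, 1, 2, 1, 1, 2) and form L = D - A. L is symmetric positive semidefinite, so every eigenvalue is real and nonnegative. The eigenvalues sum to 12, which equals trace(L) = 2|E|. The largest eigenvalue, 5.0965, is at most the vertex count 7.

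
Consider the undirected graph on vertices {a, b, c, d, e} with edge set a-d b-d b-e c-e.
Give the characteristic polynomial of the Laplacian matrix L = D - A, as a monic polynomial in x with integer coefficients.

Each diagonal entry of L is the vertex degree and each off-diagonal entry is -1 where an edge is present, 0 otherwise; in the order [a, b, c, d, e] the diagonal is [1, 2, 1, 2, 2]. L has integer entries, so p(x) = det(xI - L) has integer coefficients. Expanding the determinant yields x^5 - 8x^4 + 21x^3 - 20x^2 + 5x. Since p(0) = det(-L) = 0, x divides p(x). There is one zero in the spectrum, matching the 1 component. The eigenvalues sum to 8, which equals trace(L) = 2|E|.

x^5 - 8x^4 + 21x^3 - 20x^2 + 5x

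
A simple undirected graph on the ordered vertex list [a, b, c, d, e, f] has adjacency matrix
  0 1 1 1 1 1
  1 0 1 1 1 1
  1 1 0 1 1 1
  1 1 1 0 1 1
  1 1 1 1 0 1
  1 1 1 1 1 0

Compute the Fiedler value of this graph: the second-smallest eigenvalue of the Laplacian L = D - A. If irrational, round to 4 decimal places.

6

With the vertex order [a, b, c, d, e, f], the degrees are [5, 5, 5, 5, 5, 5], giving D = diag(5, 5, 5, 5, 5, 5) and L = D - A. The sorted Laplacian eigenvalues are [0, 6, 6, 6, 6, 6]; the algebraic connectivity is the second entry, 6. The largest eigenvalue, 6, is at most the vertex count 6.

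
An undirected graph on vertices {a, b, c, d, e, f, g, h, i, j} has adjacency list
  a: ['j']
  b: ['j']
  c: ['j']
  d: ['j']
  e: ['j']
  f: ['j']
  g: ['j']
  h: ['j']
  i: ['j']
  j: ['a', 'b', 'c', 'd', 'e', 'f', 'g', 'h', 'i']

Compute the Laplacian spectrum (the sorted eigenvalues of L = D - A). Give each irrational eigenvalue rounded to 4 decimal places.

[0, 1, 1, 1, 1, 1, 1, 1, 1, 10]

Reading degrees in the order [a, b, c, d, e, f, g, h, i, j] gives [1, 1, 1, 1, 1, 1, 1, 1, 1, 9]; set D = diag(1, 1, 1, 1, 1, 1, 1, 1, 1, 9) and form L = D - A. Diagonalising L (or applying a numerical eigensolver to the 10x10 matrix) gives the spectrum above. By the matrix-tree theorem the graph has (1/10) * product of the nonzero eigenvalues = 1 spanning tree.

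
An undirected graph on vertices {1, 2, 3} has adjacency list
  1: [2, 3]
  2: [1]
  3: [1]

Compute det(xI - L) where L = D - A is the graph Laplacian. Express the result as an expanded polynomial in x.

Reading degrees in the order [1, 2, 3] gives [2, 1, 1]; set D = diag(2, 1, 1) and form L = D - A. Computing det(xI - L) by cofactor expansion (or equivalently via sum-over-permutations) gives x^3 - 4x^2 + 3x. The constant term is 0 because L is singular (the all-ones vector lies in its kernel). By the matrix-tree theorem the graph has (1/3) * product of the nonzero eigenvalues = 1 spanning tree. The eigenvalues sum to 4, which equals trace(L) = 2|E|.

x^3 - 4x^2 + 3x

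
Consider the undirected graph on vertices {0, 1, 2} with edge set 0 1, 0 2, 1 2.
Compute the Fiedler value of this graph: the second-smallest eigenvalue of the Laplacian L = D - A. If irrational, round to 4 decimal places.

3

With the vertex order [0, 1, 2], the degrees are [2, 2, 2], giving D = diag(2, 2, 2) and L = D - A. The sorted Laplacian eigenvalues are [0, 3, 3]; the algebraic connectivity is the second entry, 3. There is one zero in the spectrum, matching the 1 component. The eigenvalues sum to 6, which equals trace(L) = 2|E|.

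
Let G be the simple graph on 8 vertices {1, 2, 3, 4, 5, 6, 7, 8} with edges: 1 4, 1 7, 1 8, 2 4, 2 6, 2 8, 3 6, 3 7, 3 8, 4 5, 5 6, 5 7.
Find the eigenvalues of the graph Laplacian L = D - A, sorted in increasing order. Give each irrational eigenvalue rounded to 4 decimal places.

[0, 2, 2, 2, 4, 4, 4, 6]

Reading degrees in the order [1, 2, 3, 4, 5, 6, 7, 8] gives [3, 3, 3, 3, 3, 3, 3, 3]; set D = diag(3, 3, 3, 3, 3, 3, 3, 3) and form L = D - A. L is symmetric positive semidefinite, so every eigenvalue is real and nonnegative. The single zero eigenvalue shows the graph is connected. By the matrix-tree theorem the graph has (1/8) * product of the nonzero eigenvalues = 384 spanning trees. There is one zero in the spectrum, matching the 1 component.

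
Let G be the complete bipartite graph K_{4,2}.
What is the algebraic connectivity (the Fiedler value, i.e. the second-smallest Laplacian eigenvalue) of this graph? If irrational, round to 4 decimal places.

2

The graph has 6 vertices and degree multiset [4, 4, 2, 2, 2, 2]; D is the diagonal matrix of degrees and L = D - A. Computing the eigenvalues of L and sorting gives [0, 2, 2, 2, 4, 6]. The Fiedler value lambda_2 = 2 is strictly positive, so the graph is connected. The eigenvalues sum to 16, which equals trace(L) = 2|E|.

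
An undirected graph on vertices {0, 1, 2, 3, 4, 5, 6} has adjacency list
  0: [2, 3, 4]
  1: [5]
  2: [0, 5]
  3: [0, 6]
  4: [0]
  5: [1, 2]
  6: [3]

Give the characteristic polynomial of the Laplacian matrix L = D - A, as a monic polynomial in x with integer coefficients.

x^7 - 12x^6 + 54x^5 - 114x^4 + 115x^3 - 50x^2 + 7x

Each diagonal entry of L is the vertex degree and each off-diagonal entry is -1 where an edge is present, 0 otherwise; in the order [0, 1, 2, 3, 4, 5, 6] the diagonal is [3, 1, 2, 2, 1, 2, 1]. L has integer entries, so p(x) = det(xI - L) has integer coefficients. Expanding the determinant yields x^7 - 12x^6 + 54x^5 - 114x^4 + 115x^3 - 50x^2 + 7x. The constant term is 0 because L is singular (the all-ones vector lies in its kernel).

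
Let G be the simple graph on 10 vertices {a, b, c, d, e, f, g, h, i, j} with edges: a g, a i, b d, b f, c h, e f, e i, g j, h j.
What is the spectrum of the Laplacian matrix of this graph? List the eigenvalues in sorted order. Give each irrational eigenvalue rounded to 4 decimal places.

Each diagonal entry of L is the vertex degree and each off-diagonal entry is -1 where an edge is present, 0 otherwise; in the order [a, b, c, d, e, f, g, h, i, j] the diagonal is [2, 2, 1, 1, 2, 2, 2, 2, 2, 2]. Since every row of L sums to 0, the all-ones vector is in the kernel and 0 is an eigenvalue. The eigenvalues sum to 18, which equals trace(L) = 2|E|.

[0, 0.0979, 0.3820, 0.8244, 1.3820, 2, 2.6180, 3.1756, 3.6180, 3.9021]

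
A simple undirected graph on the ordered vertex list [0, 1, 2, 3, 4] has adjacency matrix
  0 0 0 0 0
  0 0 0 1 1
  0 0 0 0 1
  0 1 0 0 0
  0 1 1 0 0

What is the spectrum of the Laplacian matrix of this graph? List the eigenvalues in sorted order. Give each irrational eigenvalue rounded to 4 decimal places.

[0, 0, 0.5858, 2, 3.4142]

Reading degrees in the order [0, 1, 2, 3, 4] gives [0, 2, 1, 1, 2]; set D = diag(0, 2, 1, 1, 2) and form L = D - A. The multiplicity of 0 as a Laplacian eigenvalue equals the number of connected components. The 2 zero eigenvalues correspond to the 2 connected components. There are 2 zeros in the spectrum, matching the 2 components.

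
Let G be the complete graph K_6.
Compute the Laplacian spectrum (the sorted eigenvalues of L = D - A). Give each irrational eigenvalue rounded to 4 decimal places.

[0, 6, 6, 6, 6, 6]

The graph has 6 vertices and degree multiset [5, 5, 5, 5, 5, 5]; D is the diagonal matrix of degrees and L = D - A. Since every row of L sums to 0, the all-ones vector is in the kernel and 0 is an eigenvalue. The largest eigenvalue, 6, is at most the vertex count 6.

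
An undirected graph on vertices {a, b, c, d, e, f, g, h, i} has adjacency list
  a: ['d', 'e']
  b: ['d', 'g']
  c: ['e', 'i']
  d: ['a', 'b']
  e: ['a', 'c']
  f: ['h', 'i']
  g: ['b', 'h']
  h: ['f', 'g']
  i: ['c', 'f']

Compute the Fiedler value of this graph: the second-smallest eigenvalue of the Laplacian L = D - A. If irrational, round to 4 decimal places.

0.4679

With the vertex order [a, b, c, d, e, f, g, h, i], the degrees are [2, 2, 2, 2, 2, 2, 2, 2, 2], giving D = diag(2, 2, 2, 2, 2, 2, 2, 2, 2) and L = D - A. Computing the eigenvalues of L and sorting gives [0, 0.4679, 0.4679, 1.6527, 1.6527, 3, 3, 3.8794, 3.8794]. The Fiedler value lambda_2 = 0.4679 is strictly positive, so the graph is connected. By the matrix-tree theorem the graph has (1/9) * product of the nonzero eigenvalues = 9 spanning trees. The eigenvalues sum to 18, which equals trace(L) = 2|E|.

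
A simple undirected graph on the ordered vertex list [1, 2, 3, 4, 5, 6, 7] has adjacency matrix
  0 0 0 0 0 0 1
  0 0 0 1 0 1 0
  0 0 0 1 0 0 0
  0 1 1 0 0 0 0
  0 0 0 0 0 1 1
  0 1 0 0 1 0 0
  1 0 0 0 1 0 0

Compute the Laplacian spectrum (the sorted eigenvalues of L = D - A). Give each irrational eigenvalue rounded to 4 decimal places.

With the vertex order [1, 2, 3, 4, 5, 6, 7], the degrees are [1, 2, 1, 2, 2, 2, 2], giving D = diag(1, 2, 1, 2, 2, 2, 2) and L = D - A. L is symmetric positive semidefinite, so every eigenvalue is real and nonnegative. The single zero eigenvalue shows the graph is connected. The eigenvalues sum to 12, which equals trace(L) = 2|E|. There is one zero in the spectrum, matching the 1 component.

[0, 0.1981, 0.7530, 1.5550, 2.4450, 3.2470, 3.8019]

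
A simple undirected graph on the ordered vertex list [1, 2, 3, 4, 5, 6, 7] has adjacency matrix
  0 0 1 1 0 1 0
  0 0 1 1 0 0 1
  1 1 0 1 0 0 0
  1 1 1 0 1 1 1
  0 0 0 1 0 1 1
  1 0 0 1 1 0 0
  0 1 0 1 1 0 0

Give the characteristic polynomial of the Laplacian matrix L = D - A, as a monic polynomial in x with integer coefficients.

With the vertex order [1, 2, 3, 4, 5, 6, 7], the degrees are [3, 3, 3, 6, 3, 3, 3], giving D = diag(3, 3, 3, 6, 3, 3, 3) and L = D - A. L has integer entries, so p(x) = det(xI - L) has integer coefficients. Expanding the determinant yields x^7 - 24x^6 + 231x^5 - 1140x^4 + 3036x^3 - 4128x^2 + 2240x. The coefficient of x^6 equals -trace(L) = -24, matching the sum of degrees. By the matrix-tree theorem the graph has (1/7) * product of the nonzero eigenvalues = 320 spanning trees.

x^7 - 24x^6 + 231x^5 - 1140x^4 + 3036x^3 - 4128x^2 + 2240x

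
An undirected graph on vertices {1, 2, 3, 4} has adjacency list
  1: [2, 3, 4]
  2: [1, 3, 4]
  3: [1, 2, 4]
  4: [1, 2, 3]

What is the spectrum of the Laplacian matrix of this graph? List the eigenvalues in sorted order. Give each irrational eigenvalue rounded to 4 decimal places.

Each diagonal entry of L is the vertex degree and each off-diagonal entry is -1 where an edge is present, 0 otherwise; in the order [1, 2, 3, 4] the diagonal is [3, 3, 3, 3]. L is symmetric positive semidefinite, so every eigenvalue is real and nonnegative. The single zero eigenvalue shows the graph is connected. By the matrix-tree theorem the graph has (1/4) * product of the nonzero eigenvalues = 16 spanning trees.

[0, 4, 4, 4]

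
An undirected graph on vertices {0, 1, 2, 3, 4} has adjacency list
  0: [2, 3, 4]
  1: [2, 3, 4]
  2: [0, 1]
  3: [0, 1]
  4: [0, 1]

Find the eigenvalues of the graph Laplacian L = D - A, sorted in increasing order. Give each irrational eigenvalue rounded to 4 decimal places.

Reading degrees in the order [0, 1, 2, 3, 4] gives [3, 3, 2, 2, 2]; set D = diag(3, 3, 2, 2, 2) and form L = D - A. The multiplicity of 0 as a Laplacian eigenvalue equals the number of connected components. The single zero eigenvalue shows the graph is connected. There is one zero in the spectrum, matching the 1 component. The largest eigenvalue, 5, is at most the vertex count 5.

[0, 2, 2, 3, 5]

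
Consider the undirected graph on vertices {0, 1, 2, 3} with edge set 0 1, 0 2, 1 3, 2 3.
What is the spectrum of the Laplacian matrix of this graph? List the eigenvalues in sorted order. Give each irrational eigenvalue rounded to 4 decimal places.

[0, 2, 2, 4]

With the vertex order [0, 1, 2, 3], the degrees are [2, 2, 2, 2], giving D = diag(2, 2, 2, 2) and L = D - A. Diagonalising L (or applying a numerical eigensolver to the 4x4 matrix) gives the spectrum above. The single zero eigenvalue shows the graph is connected. By the matrix-tree theorem the graph has (1/4) * product of the nonzero eigenvalues = 4 spanning trees.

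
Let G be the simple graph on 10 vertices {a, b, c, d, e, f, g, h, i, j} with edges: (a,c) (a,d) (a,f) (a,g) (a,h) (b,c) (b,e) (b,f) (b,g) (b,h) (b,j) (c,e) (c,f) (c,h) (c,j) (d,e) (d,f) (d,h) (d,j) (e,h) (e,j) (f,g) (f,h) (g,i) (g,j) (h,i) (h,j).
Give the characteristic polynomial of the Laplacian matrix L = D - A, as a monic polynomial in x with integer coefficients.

Reading degrees in the order [a, b, c, d, e, f, g, h, i, j] gives [5, 6, 6, 5, 5, 6, 5, 8, 2, 6]; set D = diag(5, 6, 6, 5, 5, 6, 5, 8, 2, 6) and form L = D - A. Computing det(xI - L) by cofactor expansion (or equivalently via sum-over-permutations) gives x^10 - 54x^9 + 1275x^8 - 17252x^7 + 147166x^6 - 818848x^5 + 2962593x^4 - 6691344x^3 + 8505436x^2 - 4587660x. Since p(0) = det(-L) = 0, x divides p(x). The eigenvalues sum to 54, which equals trace(L) = 2|E|.

x^10 - 54x^9 + 1275x^8 - 17252x^7 + 147166x^6 - 818848x^5 + 2962593x^4 - 6691344x^3 + 8505436x^2 - 4587660x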